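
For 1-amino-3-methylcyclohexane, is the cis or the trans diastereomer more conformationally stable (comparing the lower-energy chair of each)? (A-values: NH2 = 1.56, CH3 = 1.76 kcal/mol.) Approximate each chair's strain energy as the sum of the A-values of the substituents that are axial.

At 1,3 positions (parity same): cis → (e,e or a,a); trans → (a,e or e,a).
Best chair for cis: E = 0.00 kcal/mol; best chair for trans: E = 1.56 kcal/mol.
The cis isomer is lower by 1.56 kcal/mol.

cis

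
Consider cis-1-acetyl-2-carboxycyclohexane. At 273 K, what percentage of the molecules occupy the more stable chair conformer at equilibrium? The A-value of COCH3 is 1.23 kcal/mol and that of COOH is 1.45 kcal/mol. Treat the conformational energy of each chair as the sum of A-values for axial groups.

60.0%

C1 and C2 have opposite parity, so for the cis isomer the two substituents are one axial and one equatorial in each chair.
Chair I (acetyl axial, carboxyl equatorial): E = 1.23 kcal/mol; chair II (acetyl equatorial, carboxyl axial): E = 1.45 kcal/mol.
ΔG = 0.22 kcal/mol between the two chairs.
K = exp(ΔG/RT) with R = 1.987×10⁻³ kcal mol⁻¹ K⁻¹ and T = 273 K gives K ≈ 1.5.
Fraction in the lower-energy chair = K/(K+1) = 60.0%.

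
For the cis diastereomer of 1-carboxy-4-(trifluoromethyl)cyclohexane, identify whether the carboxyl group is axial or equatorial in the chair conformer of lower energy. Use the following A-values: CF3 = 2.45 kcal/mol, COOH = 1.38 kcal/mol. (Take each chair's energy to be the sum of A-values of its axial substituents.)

C1 and C4 have opposite parity, so for the cis isomer the two substituents are one axial and one equatorial in each chair.
Chair I (trifluoromethyl axial, carboxyl equatorial): E = 2.45 kcal/mol.
Chair II (trifluoromethyl equatorial, carboxyl axial): E = 1.38 kcal/mol.
Chair II is the more stable (lower-energy) conformer, and in that chair the carboxyl group is axial.

axial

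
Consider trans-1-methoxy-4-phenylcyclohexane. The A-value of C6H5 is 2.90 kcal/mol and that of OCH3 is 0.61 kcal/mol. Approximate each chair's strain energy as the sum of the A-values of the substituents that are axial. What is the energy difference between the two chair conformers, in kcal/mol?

C1 and C4 have opposite parity, so for the trans isomer the two substituents are e,e in one chair and a,a in the other.
Chair I (phenyl axial, methoxy axial): E = 3.51 kcal/mol.
Chair II (phenyl equatorial, methoxy equatorial): E = 0.00 kcal/mol.
ΔE = 3.51 − 0.00 = 3.51 kcal/mol; chair II is more stable.

3.51 kcal/mol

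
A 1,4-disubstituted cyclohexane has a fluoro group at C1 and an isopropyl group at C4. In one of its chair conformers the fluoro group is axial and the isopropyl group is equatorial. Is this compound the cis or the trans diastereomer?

cis

C1 and C4 have opposite parity, so their axial bonds point in opposite directions.
With opposite-parity carbons, two substituents on the same face are one axial and one equatorial; opposite faces give both axial or both equatorial.
Here the groups are axial/equatorial → same face → cis.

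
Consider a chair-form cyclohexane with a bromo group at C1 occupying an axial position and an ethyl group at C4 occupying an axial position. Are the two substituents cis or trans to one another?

trans

C1 and C4 have opposite parity, so their axial bonds point in opposite directions.
With opposite-parity carbons, two substituents on the same face are one axial and one equatorial; opposite faces give both axial or both equatorial.
Here the groups are axial/axial → opposite face → trans.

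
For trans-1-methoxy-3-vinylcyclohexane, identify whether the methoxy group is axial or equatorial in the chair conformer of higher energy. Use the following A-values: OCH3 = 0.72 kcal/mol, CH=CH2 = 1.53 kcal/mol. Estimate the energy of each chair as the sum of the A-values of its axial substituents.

equatorial

C1 and C3 have the same parity, so for the trans isomer the two substituents are one axial and one equatorial in each chair.
Chair I (methoxy axial, vinyl equatorial): E = 0.72 kcal/mol.
Chair II (methoxy equatorial, vinyl axial): E = 1.53 kcal/mol.
Chair II is the less stable (higher-energy) conformer, and in that chair the methoxy group is equatorial.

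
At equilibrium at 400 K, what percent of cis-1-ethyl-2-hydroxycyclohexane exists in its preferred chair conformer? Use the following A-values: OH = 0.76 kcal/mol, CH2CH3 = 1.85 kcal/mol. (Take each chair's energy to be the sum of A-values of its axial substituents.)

79.8%

C1 and C2 have opposite parity, so for the cis isomer the two substituents are one axial and one equatorial in each chair.
Chair I (hydroxyl axial, ethyl equatorial): E = 0.76 kcal/mol; chair II (hydroxyl equatorial, ethyl axial): E = 1.85 kcal/mol.
ΔG = 1.09 kcal/mol between the two chairs.
K = exp(ΔG/RT) with R = 1.987×10⁻³ kcal mol⁻¹ K⁻¹ and T = 400 K gives K ≈ 3.94.
Fraction in the lower-energy chair = K/(K+1) = 79.8%.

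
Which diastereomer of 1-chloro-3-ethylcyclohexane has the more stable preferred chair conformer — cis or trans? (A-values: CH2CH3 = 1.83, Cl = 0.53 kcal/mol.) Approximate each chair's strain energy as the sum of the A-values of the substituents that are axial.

At 1,3 positions (parity same): cis → (e,e or a,a); trans → (a,e or e,a).
Best chair for cis: E = 0.00 kcal/mol; best chair for trans: E = 0.53 kcal/mol.
The cis isomer is lower by 0.53 kcal/mol.

cis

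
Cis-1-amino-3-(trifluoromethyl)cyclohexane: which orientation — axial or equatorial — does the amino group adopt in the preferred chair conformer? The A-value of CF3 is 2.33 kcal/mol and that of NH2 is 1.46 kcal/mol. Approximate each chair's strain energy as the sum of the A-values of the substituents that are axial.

C1 and C3 have the same parity, so for the cis isomer the two substituents are e,e in one chair and a,a in the other.
Chair I (trifluoromethyl axial, amino axial): E = 3.79 kcal/mol.
Chair II (trifluoromethyl equatorial, amino equatorial): E = 0.00 kcal/mol.
Chair II is the more stable (lower-energy) conformer, and in that chair the amino group is equatorial.

equatorial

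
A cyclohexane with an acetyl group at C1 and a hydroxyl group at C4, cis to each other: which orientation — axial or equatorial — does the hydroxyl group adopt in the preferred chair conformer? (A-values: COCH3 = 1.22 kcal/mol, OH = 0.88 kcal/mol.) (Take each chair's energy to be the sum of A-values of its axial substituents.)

C1 and C4 have opposite parity, so for the cis isomer the two substituents are one axial and one equatorial in each chair.
Chair I (acetyl axial, hydroxyl equatorial): E = 1.22 kcal/mol.
Chair II (acetyl equatorial, hydroxyl axial): E = 0.88 kcal/mol.
Chair II is the more stable (lower-energy) conformer, and in that chair the hydroxyl group is axial.

axial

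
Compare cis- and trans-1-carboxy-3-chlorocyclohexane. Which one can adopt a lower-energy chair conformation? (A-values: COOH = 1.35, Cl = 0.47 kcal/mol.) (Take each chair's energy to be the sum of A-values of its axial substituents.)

At 1,3 positions (parity same): cis → (e,e or a,a); trans → (a,e or e,a).
Best chair for cis: E = 0.00 kcal/mol; best chair for trans: E = 0.47 kcal/mol.
The cis isomer is lower by 0.47 kcal/mol.

cis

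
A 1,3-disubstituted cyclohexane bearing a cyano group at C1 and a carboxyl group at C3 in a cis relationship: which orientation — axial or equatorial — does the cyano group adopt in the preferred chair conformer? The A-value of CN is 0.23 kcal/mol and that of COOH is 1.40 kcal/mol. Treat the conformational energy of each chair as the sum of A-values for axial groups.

equatorial

C1 and C3 have the same parity, so for the cis isomer the two substituents are e,e in one chair and a,a in the other.
Chair I (cyano axial, carboxyl axial): E = 1.63 kcal/mol.
Chair II (cyano equatorial, carboxyl equatorial): E = 0.00 kcal/mol.
Chair II is the more stable (lower-energy) conformer, and in that chair the cyano group is equatorial.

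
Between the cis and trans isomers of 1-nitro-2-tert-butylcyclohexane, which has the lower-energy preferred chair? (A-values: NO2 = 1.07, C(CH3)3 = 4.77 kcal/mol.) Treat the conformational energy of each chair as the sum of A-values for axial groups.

At 1,2 positions (parity opposite): cis → (a,e or e,a); trans → (e,e or a,a).
Best chair for cis: E = 1.07 kcal/mol; best chair for trans: E = 0.00 kcal/mol.
The trans isomer is lower by 1.07 kcal/mol.

trans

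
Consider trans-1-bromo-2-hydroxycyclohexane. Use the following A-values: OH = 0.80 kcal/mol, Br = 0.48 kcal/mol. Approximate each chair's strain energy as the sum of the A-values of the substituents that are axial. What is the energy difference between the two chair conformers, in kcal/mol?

C1 and C2 have opposite parity, so for the trans isomer the two substituents are e,e in one chair and a,a in the other.
Chair I (hydroxyl axial, bromo axial): E = 1.28 kcal/mol.
Chair II (hydroxyl equatorial, bromo equatorial): E = 0.00 kcal/mol.
ΔE = 1.28 − 0.00 = 1.28 kcal/mol; chair II is more stable.

1.28 kcal/mol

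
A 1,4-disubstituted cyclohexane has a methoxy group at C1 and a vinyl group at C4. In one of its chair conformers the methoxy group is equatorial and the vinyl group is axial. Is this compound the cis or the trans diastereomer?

C1 and C4 have opposite parity, so their axial bonds point in opposite directions.
With opposite-parity carbons, two substituents on the same face are one axial and one equatorial; opposite faces give both axial or both equatorial.
Here the groups are equatorial/axial → same face → cis.

cis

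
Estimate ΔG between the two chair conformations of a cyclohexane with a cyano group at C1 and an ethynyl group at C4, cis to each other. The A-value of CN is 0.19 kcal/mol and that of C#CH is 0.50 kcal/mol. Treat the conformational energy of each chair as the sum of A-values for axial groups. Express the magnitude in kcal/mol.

C1 and C4 have opposite parity, so for the cis isomer the two substituents are one axial and one equatorial in each chair.
Chair I (cyano axial, ethynyl equatorial): E = 0.19 kcal/mol.
Chair II (cyano equatorial, ethynyl axial): E = 0.50 kcal/mol.
ΔE = 0.50 − 0.19 = 0.31 kcal/mol; chair I is more stable.

0.31 kcal/mol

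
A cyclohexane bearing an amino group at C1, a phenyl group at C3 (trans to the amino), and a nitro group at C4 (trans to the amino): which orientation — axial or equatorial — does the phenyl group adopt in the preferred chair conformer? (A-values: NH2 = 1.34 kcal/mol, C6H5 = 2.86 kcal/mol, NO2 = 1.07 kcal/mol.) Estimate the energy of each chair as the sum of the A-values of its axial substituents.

equatorial

Chair I (amino axial, phenyl equatorial, nitro axial): E = 2.41 kcal/mol.
Chair II (amino equatorial, phenyl axial, nitro equatorial): E = 2.86 kcal/mol.
Chair I is the more stable (lower-energy) conformer, and in that chair the phenyl group is equatorial.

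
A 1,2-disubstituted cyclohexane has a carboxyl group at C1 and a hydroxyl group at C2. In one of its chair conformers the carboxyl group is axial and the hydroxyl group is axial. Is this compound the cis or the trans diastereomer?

C1 and C2 have opposite parity, so their axial bonds point in opposite directions.
With opposite-parity carbons, two substituents on the same face are one axial and one equatorial; opposite faces give both axial or both equatorial.
Here the groups are axial/axial → opposite face → trans.

trans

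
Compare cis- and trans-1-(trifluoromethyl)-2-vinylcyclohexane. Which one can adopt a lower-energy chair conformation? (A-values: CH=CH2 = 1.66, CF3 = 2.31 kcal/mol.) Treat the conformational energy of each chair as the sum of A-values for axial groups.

At 1,2 positions (parity opposite): cis → (a,e or e,a); trans → (e,e or a,a).
Best chair for cis: E = 1.66 kcal/mol; best chair for trans: E = 0.00 kcal/mol.
The trans isomer is lower by 1.66 kcal/mol.

trans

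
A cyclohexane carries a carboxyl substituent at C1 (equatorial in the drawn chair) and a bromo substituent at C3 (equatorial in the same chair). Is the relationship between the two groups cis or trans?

cis

C1 and C3 have the same parity, so their axial bonds point in the same direction.
With same-parity carbons, two substituents on the same face are both axial or both equatorial; opposite faces give one of each.
Here the groups are equatorial/equatorial → same face → cis.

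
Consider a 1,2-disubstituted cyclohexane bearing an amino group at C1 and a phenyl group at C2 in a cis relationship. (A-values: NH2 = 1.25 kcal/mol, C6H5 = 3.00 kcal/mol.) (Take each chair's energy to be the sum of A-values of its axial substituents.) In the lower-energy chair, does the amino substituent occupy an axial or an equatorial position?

axial

C1 and C2 have opposite parity, so for the cis isomer the two substituents are one axial and one equatorial in each chair.
Chair I (amino axial, phenyl equatorial): E = 1.25 kcal/mol.
Chair II (amino equatorial, phenyl axial): E = 3.00 kcal/mol.
Chair I is the more stable (lower-energy) conformer, and in that chair the amino group is axial.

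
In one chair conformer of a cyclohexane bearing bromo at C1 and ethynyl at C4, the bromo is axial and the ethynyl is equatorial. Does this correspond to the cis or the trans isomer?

C1 and C4 have opposite parity, so their axial bonds point in opposite directions.
With opposite-parity carbons, two substituents on the same face are one axial and one equatorial; opposite faces give both axial or both equatorial.
Here the groups are axial/equatorial → same face → cis.

cis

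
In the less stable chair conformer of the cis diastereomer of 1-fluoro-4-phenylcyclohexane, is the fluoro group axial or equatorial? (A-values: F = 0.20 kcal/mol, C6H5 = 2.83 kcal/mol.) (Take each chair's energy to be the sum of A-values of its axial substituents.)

equatorial

C1 and C4 have opposite parity, so for the cis isomer the two substituents are one axial and one equatorial in each chair.
Chair I (fluoro axial, phenyl equatorial): E = 0.20 kcal/mol.
Chair II (fluoro equatorial, phenyl axial): E = 2.83 kcal/mol.
Chair II is the less stable (higher-energy) conformer, and in that chair the fluoro group is equatorial.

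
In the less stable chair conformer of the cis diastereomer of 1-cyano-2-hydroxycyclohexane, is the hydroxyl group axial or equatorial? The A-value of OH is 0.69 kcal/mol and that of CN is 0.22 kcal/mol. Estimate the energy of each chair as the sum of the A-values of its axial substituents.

axial

C1 and C2 have opposite parity, so for the cis isomer the two substituents are one axial and one equatorial in each chair.
Chair I (hydroxyl axial, cyano equatorial): E = 0.69 kcal/mol.
Chair II (hydroxyl equatorial, cyano axial): E = 0.22 kcal/mol.
Chair I is the less stable (higher-energy) conformer, and in that chair the hydroxyl group is axial.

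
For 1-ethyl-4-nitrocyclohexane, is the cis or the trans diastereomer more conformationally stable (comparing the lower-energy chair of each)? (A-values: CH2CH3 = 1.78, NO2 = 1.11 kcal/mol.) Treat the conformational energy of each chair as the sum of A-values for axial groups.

trans

At 1,4 positions (parity opposite): cis → (a,e or e,a); trans → (e,e or a,a).
Best chair for cis: E = 1.11 kcal/mol; best chair for trans: E = 0.00 kcal/mol.
The trans isomer is lower by 1.11 kcal/mol.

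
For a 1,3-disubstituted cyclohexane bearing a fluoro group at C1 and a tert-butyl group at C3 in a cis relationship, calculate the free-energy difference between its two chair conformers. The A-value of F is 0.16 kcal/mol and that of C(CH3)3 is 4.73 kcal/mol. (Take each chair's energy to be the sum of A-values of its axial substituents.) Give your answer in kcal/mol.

4.89 kcal/mol

C1 and C3 have the same parity, so for the cis isomer the two substituents are e,e in one chair and a,a in the other.
Chair I (fluoro axial, tert-butyl axial): E = 4.89 kcal/mol.
Chair II (fluoro equatorial, tert-butyl equatorial): E = 0.00 kcal/mol.
ΔE = 4.89 − 0.00 = 4.89 kcal/mol; chair II is more stable.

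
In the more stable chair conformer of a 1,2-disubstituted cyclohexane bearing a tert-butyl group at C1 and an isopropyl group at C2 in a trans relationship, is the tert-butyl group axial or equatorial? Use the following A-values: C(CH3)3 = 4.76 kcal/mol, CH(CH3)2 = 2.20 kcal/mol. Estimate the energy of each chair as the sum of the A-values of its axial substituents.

equatorial

C1 and C2 have opposite parity, so for the trans isomer the two substituents are e,e in one chair and a,a in the other.
Chair I (tert-butyl axial, isopropyl axial): E = 6.96 kcal/mol.
Chair II (tert-butyl equatorial, isopropyl equatorial): E = 0.00 kcal/mol.
Chair II is the more stable (lower-energy) conformer, and in that chair the tert-butyl group is equatorial.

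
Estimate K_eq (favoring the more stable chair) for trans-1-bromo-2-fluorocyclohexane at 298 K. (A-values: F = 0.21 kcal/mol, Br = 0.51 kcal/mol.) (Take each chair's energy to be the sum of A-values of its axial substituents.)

C1 and C2 have opposite parity, so for the trans isomer the two substituents are e,e in one chair and a,a in the other.
Chair I (fluoro axial, bromo axial): E = 0.72 kcal/mol; chair II (fluoro equatorial, bromo equatorial): E = 0.00 kcal/mol.
ΔG = 0.72 kcal/mol between the two chairs.
K = exp(ΔG/RT) with R = 1.987×10⁻³ kcal mol⁻¹ K⁻¹ and T = 298 K gives K ≈ 3.37.

K ≈ 3.37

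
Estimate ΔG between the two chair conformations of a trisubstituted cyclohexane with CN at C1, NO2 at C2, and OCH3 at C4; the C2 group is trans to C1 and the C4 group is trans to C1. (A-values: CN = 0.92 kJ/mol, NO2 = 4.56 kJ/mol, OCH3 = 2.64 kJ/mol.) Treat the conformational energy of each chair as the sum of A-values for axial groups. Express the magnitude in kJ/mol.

Chair I (cyano axial, nitro axial, methoxy axial): E = 8.12 kJ/mol.
Chair II (cyano equatorial, nitro equatorial, methoxy equatorial): E = 0.00 kJ/mol.
ΔE = 8.12 − 0.00 = 8.12 kJ/mol; chair II is more stable.

8.12 kJ/mol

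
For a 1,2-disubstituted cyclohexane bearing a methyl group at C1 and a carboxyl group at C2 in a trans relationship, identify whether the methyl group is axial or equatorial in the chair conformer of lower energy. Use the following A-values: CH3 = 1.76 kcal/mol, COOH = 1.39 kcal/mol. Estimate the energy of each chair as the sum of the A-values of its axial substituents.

equatorial

C1 and C2 have opposite parity, so for the trans isomer the two substituents are e,e in one chair and a,a in the other.
Chair I (methyl axial, carboxyl axial): E = 3.15 kcal/mol.
Chair II (methyl equatorial, carboxyl equatorial): E = 0.00 kcal/mol.
Chair II is the more stable (lower-energy) conformer, and in that chair the methyl group is equatorial.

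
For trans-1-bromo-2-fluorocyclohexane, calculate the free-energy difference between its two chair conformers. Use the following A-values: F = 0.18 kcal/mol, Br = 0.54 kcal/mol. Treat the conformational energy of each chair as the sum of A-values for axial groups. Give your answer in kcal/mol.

C1 and C2 have opposite parity, so for the trans isomer the two substituents are e,e in one chair and a,a in the other.
Chair I (fluoro axial, bromo axial): E = 0.72 kcal/mol.
Chair II (fluoro equatorial, bromo equatorial): E = 0.00 kcal/mol.
ΔE = 0.72 − 0.00 = 0.72 kcal/mol; chair II is more stable.

0.72 kcal/mol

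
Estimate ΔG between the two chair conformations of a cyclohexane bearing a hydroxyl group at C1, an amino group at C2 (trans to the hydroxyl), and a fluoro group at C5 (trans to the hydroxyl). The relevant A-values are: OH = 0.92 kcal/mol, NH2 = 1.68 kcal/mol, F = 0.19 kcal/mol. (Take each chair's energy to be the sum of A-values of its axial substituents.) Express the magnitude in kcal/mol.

2.41 kcal/mol

Chair I (hydroxyl axial, amino axial, fluoro equatorial): E = 2.60 kcal/mol.
Chair II (hydroxyl equatorial, amino equatorial, fluoro axial): E = 0.19 kcal/mol.
ΔE = 2.60 − 0.19 = 2.41 kcal/mol; chair II is more stable.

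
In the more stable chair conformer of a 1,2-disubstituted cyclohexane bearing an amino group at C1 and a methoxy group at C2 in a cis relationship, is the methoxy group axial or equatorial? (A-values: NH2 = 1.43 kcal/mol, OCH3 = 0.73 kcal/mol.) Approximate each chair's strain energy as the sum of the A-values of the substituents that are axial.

C1 and C2 have opposite parity, so for the cis isomer the two substituents are one axial and one equatorial in each chair.
Chair I (amino axial, methoxy equatorial): E = 1.43 kcal/mol.
Chair II (amino equatorial, methoxy axial): E = 0.73 kcal/mol.
Chair II is the more stable (lower-energy) conformer, and in that chair the methoxy group is axial.

axial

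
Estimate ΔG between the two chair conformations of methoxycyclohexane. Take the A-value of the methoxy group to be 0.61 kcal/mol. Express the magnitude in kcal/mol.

A monosubstituted cyclohexane has one chair with the methoxy group axial (E = A = 0.61 kcal/mol) and one with it equatorial (E = 0).
ΔE = 0.61 − 0 = 0.61 kcal/mol.

0.61 kcal/mol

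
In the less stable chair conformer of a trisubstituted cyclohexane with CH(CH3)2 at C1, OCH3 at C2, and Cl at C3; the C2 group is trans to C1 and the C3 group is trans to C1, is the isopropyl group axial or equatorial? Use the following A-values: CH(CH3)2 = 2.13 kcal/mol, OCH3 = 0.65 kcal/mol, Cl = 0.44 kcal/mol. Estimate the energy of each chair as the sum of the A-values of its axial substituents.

Chair I (isopropyl axial, methoxy axial, chloro equatorial): E = 2.78 kcal/mol.
Chair II (isopropyl equatorial, methoxy equatorial, chloro axial): E = 0.44 kcal/mol.
Chair I is the less stable (higher-energy) conformer, and in that chair the isopropyl group is axial.

axial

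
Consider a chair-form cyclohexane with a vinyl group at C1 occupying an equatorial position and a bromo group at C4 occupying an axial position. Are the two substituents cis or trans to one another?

cis

C1 and C4 have opposite parity, so their axial bonds point in opposite directions.
With opposite-parity carbons, two substituents on the same face are one axial and one equatorial; opposite faces give both axial or both equatorial.
Here the groups are equatorial/axial → same face → cis.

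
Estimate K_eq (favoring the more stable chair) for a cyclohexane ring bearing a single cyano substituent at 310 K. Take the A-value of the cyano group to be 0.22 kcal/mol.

K ≈ 1.43

One chair has the cyano group axial (E = 0.22 kcal/mol) and the other has it equatorial (E = 0).
ΔG = 0.22 kcal/mol between the two chairs.
K = exp(ΔG/RT) with R = 1.987×10⁻³ kcal mol⁻¹ K⁻¹ and T = 310 K gives K ≈ 1.43.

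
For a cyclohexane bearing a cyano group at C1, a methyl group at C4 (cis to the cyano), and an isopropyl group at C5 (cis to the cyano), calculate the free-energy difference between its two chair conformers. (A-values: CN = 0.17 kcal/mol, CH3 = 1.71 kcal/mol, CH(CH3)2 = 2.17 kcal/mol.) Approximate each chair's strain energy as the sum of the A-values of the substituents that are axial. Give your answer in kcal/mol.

Chair I (cyano axial, methyl equatorial, isopropyl axial): E = 2.34 kcal/mol.
Chair II (cyano equatorial, methyl axial, isopropyl equatorial): E = 1.71 kcal/mol.
ΔE = 2.34 − 1.71 = 0.63 kcal/mol; chair II is more stable.

0.63 kcal/mol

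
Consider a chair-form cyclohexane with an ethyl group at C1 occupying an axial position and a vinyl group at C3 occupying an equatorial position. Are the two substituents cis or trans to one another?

trans

C1 and C3 have the same parity, so their axial bonds point in the same direction.
With same-parity carbons, two substituents on the same face are both axial or both equatorial; opposite faces give one of each.
Here the groups are axial/equatorial → opposite face → trans.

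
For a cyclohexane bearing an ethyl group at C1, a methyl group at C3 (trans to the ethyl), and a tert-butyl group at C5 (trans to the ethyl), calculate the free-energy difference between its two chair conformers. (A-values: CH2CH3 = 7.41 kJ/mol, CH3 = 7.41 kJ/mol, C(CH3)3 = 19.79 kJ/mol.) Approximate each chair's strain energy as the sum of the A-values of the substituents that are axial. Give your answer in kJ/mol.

19.79 kJ/mol

Chair I (ethyl axial, methyl equatorial, tert-butyl equatorial): E = 7.41 kJ/mol.
Chair II (ethyl equatorial, methyl axial, tert-butyl axial): E = 27.20 kJ/mol.
ΔE = 27.20 − 7.41 = 19.79 kJ/mol; chair I is more stable.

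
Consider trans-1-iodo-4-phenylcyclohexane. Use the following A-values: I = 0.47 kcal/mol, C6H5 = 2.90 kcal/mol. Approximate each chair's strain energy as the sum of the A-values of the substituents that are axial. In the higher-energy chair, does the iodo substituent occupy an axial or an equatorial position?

C1 and C4 have opposite parity, so for the trans isomer the two substituents are e,e in one chair and a,a in the other.
Chair I (iodo axial, phenyl axial): E = 3.37 kcal/mol.
Chair II (iodo equatorial, phenyl equatorial): E = 0.00 kcal/mol.
Chair I is the less stable (higher-energy) conformer, and in that chair the iodo group is axial.

axial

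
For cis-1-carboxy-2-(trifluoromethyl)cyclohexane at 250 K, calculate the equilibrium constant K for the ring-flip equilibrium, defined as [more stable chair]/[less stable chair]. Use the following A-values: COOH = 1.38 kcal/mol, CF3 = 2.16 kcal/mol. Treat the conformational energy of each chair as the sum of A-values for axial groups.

K ≈ 4.81

C1 and C2 have opposite parity, so for the cis isomer the two substituents are one axial and one equatorial in each chair.
Chair I (carboxyl axial, trifluoromethyl equatorial): E = 1.38 kcal/mol; chair II (carboxyl equatorial, trifluoromethyl axial): E = 2.16 kcal/mol.
ΔG = 0.78 kcal/mol between the two chairs.
K = exp(ΔG/RT) with R = 1.987×10⁻³ kcal mol⁻¹ K⁻¹ and T = 250 K gives K ≈ 4.81.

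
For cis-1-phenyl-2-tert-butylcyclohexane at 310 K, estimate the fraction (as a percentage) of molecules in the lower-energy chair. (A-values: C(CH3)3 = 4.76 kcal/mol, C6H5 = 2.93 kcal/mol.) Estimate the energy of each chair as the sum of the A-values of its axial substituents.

95.1%

C1 and C2 have opposite parity, so for the cis isomer the two substituents are one axial and one equatorial in each chair.
Chair I (tert-butyl axial, phenyl equatorial): E = 4.76 kcal/mol; chair II (tert-butyl equatorial, phenyl axial): E = 2.93 kcal/mol.
ΔG = 1.83 kcal/mol between the two chairs.
K = exp(ΔG/RT) with R = 1.987×10⁻³ kcal mol⁻¹ K⁻¹ and T = 310 K gives K ≈ 19.5.
Fraction in the lower-energy chair = K/(K+1) = 95.1%.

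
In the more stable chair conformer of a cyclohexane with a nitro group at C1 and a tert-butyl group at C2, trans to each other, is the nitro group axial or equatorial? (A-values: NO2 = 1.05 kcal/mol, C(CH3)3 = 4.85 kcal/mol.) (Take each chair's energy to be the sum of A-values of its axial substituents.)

C1 and C2 have opposite parity, so for the trans isomer the two substituents are e,e in one chair and a,a in the other.
Chair I (nitro axial, tert-butyl axial): E = 5.90 kcal/mol.
Chair II (nitro equatorial, tert-butyl equatorial): E = 0.00 kcal/mol.
Chair II is the more stable (lower-energy) conformer, and in that chair the nitro group is equatorial.

equatorial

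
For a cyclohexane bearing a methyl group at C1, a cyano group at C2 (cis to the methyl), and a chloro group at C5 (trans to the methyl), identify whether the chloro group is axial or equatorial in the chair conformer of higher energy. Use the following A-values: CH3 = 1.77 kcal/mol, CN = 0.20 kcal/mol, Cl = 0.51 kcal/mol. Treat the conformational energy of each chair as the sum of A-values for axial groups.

Chair I (methyl axial, cyano equatorial, chloro equatorial): E = 1.77 kcal/mol.
Chair II (methyl equatorial, cyano axial, chloro axial): E = 0.71 kcal/mol.
Chair I is the less stable (higher-energy) conformer, and in that chair the chloro group is equatorial.

equatorial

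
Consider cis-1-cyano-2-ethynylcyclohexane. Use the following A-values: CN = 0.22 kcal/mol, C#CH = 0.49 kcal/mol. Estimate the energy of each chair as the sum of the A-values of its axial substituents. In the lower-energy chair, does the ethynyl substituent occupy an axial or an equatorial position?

C1 and C2 have opposite parity, so for the cis isomer the two substituents are one axial and one equatorial in each chair.
Chair I (cyano axial, ethynyl equatorial): E = 0.22 kcal/mol.
Chair II (cyano equatorial, ethynyl axial): E = 0.49 kcal/mol.
Chair I is the more stable (lower-energy) conformer, and in that chair the ethynyl group is equatorial.

equatorial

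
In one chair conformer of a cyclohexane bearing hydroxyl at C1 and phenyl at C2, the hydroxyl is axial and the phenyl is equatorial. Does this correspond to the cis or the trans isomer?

cis

C1 and C2 have opposite parity, so their axial bonds point in opposite directions.
With opposite-parity carbons, two substituents on the same face are one axial and one equatorial; opposite faces give both axial or both equatorial.
Here the groups are axial/equatorial → same face → cis.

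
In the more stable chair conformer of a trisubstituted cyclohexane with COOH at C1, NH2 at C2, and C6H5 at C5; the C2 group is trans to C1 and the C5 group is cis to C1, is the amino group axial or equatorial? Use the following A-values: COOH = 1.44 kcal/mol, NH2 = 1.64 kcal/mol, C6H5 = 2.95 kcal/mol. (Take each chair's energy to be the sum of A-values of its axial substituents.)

equatorial

Chair I (carboxyl axial, amino axial, phenyl axial): E = 6.03 kcal/mol.
Chair II (carboxyl equatorial, amino equatorial, phenyl equatorial): E = 0.00 kcal/mol.
Chair II is the more stable (lower-energy) conformer, and in that chair the amino group is equatorial.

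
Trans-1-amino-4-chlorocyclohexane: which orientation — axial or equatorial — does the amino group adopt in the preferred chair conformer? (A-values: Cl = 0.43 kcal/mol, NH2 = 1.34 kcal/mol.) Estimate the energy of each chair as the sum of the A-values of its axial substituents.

equatorial

C1 and C4 have opposite parity, so for the trans isomer the two substituents are e,e in one chair and a,a in the other.
Chair I (chloro axial, amino axial): E = 1.77 kcal/mol.
Chair II (chloro equatorial, amino equatorial): E = 0.00 kcal/mol.
Chair II is the more stable (lower-energy) conformer, and in that chair the amino group is equatorial.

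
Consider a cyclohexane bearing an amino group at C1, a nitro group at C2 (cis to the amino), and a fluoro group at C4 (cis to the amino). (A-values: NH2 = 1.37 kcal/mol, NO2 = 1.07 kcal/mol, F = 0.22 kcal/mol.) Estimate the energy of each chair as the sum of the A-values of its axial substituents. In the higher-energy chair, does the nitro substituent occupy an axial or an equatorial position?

Chair I (amino axial, nitro equatorial, fluoro equatorial): E = 1.37 kcal/mol.
Chair II (amino equatorial, nitro axial, fluoro axial): E = 1.29 kcal/mol.
Chair I is the less stable (higher-energy) conformer, and in that chair the nitro group is equatorial.

equatorial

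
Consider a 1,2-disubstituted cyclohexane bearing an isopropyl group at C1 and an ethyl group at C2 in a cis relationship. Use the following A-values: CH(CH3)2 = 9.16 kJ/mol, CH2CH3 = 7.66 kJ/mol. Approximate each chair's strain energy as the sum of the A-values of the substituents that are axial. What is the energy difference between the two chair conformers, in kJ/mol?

1.50 kJ/mol

C1 and C2 have opposite parity, so for the cis isomer the two substituents are one axial and one equatorial in each chair.
Chair I (isopropyl axial, ethyl equatorial): E = 9.16 kJ/mol.
Chair II (isopropyl equatorial, ethyl axial): E = 7.66 kJ/mol.
ΔE = 9.16 − 7.66 = 1.50 kJ/mol; chair II is more stable.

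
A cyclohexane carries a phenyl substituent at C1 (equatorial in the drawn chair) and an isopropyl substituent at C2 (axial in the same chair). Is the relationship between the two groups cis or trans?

cis

C1 and C2 have opposite parity, so their axial bonds point in opposite directions.
With opposite-parity carbons, two substituents on the same face are one axial and one equatorial; opposite faces give both axial or both equatorial.
Here the groups are equatorial/axial → same face → cis.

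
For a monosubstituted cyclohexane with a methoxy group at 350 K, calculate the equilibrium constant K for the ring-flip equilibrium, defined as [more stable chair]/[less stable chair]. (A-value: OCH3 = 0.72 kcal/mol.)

One chair has the methoxy group axial (E = 0.72 kcal/mol) and the other has it equatorial (E = 0).
ΔG = 0.72 kcal/mol between the two chairs.
K = exp(ΔG/RT) with R = 1.987×10⁻³ kcal mol⁻¹ K⁻¹ and T = 350 K gives K ≈ 2.82.

K ≈ 2.82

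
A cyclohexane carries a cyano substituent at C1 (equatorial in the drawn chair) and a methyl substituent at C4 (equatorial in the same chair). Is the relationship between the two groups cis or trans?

C1 and C4 have opposite parity, so their axial bonds point in opposite directions.
With opposite-parity carbons, two substituents on the same face are one axial and one equatorial; opposite faces give both axial or both equatorial.
Here the groups are equatorial/equatorial → opposite face → trans.

trans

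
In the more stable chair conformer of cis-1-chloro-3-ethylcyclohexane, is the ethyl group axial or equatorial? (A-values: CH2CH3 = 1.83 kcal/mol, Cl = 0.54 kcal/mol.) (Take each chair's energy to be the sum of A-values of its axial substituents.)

C1 and C3 have the same parity, so for the cis isomer the two substituents are e,e in one chair and a,a in the other.
Chair I (ethyl axial, chloro axial): E = 2.37 kcal/mol.
Chair II (ethyl equatorial, chloro equatorial): E = 0.00 kcal/mol.
Chair II is the more stable (lower-energy) conformer, and in that chair the ethyl group is equatorial.

equatorial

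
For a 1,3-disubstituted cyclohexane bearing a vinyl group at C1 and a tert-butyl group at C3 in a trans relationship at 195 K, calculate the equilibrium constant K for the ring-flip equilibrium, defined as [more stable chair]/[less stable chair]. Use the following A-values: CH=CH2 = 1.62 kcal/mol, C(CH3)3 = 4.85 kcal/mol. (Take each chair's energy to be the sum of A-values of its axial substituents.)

K ≈ 4172

C1 and C3 have the same parity, so for the trans isomer the two substituents are one axial and one equatorial in each chair.
Chair I (vinyl axial, tert-butyl equatorial): E = 1.62 kcal/mol; chair II (vinyl equatorial, tert-butyl axial): E = 4.85 kcal/mol.
ΔG = 3.23 kcal/mol between the two chairs.
K = exp(ΔG/RT) with R = 1.987×10⁻³ kcal mol⁻¹ K⁻¹ and T = 195 K gives K ≈ 4.17e+03.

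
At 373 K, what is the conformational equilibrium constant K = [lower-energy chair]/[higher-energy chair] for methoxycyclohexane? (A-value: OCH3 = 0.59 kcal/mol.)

K ≈ 2.22

One chair has the methoxy group axial (E = 0.59 kcal/mol) and the other has it equatorial (E = 0).
ΔG = 0.59 kcal/mol between the two chairs.
K = exp(ΔG/RT) with R = 1.987×10⁻³ kcal mol⁻¹ K⁻¹ and T = 373 K gives K ≈ 2.22.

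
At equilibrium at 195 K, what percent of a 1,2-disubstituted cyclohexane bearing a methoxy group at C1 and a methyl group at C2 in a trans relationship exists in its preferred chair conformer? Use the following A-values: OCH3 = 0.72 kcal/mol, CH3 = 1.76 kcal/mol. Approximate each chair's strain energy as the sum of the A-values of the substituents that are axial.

C1 and C2 have opposite parity, so for the trans isomer the two substituents are e,e in one chair and a,a in the other.
Chair I (methoxy axial, methyl axial): E = 2.48 kcal/mol; chair II (methoxy equatorial, methyl equatorial): E = 0.00 kcal/mol.
ΔG = 2.48 kcal/mol between the two chairs.
K = exp(ΔG/RT) with R = 1.987×10⁻³ kcal mol⁻¹ K⁻¹ and T = 195 K gives K ≈ 602.
Fraction in the lower-energy chair = K/(K+1) = 99.8%.

99.8%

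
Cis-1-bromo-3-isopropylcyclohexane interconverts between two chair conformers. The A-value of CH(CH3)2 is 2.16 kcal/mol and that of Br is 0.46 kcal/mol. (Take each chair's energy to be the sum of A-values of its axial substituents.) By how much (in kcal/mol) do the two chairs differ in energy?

2.62 kcal/mol

C1 and C3 have the same parity, so for the cis isomer the two substituents are e,e in one chair and a,a in the other.
Chair I (isopropyl axial, bromo axial): E = 2.62 kcal/mol.
Chair II (isopropyl equatorial, bromo equatorial): E = 0.00 kcal/mol.
ΔE = 2.62 − 0.00 = 2.62 kcal/mol; chair II is more stable.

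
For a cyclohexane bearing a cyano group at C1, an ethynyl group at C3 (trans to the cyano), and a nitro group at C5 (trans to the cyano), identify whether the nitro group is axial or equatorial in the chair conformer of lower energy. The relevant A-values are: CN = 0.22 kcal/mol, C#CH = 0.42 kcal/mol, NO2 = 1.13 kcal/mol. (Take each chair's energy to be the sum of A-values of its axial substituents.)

Chair I (cyano axial, ethynyl equatorial, nitro equatorial): E = 0.22 kcal/mol.
Chair II (cyano equatorial, ethynyl axial, nitro axial): E = 1.55 kcal/mol.
Chair I is the more stable (lower-energy) conformer, and in that chair the nitro group is equatorial.

equatorial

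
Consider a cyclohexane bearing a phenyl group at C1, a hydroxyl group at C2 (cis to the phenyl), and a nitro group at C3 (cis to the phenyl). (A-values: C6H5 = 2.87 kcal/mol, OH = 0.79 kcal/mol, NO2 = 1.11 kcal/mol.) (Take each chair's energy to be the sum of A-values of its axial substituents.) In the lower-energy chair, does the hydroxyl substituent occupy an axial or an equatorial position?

axial

Chair I (phenyl axial, hydroxyl equatorial, nitro axial): E = 3.98 kcal/mol.
Chair II (phenyl equatorial, hydroxyl axial, nitro equatorial): E = 0.79 kcal/mol.
Chair II is the more stable (lower-energy) conformer, and in that chair the hydroxyl group is axial.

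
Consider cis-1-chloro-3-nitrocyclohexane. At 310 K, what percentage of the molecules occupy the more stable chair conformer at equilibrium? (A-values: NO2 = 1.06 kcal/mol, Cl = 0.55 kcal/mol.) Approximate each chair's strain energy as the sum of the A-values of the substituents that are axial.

93.2%

C1 and C3 have the same parity, so for the cis isomer the two substituents are e,e in one chair and a,a in the other.
Chair I (nitro axial, chloro axial): E = 1.61 kcal/mol; chair II (nitro equatorial, chloro equatorial): E = 0.00 kcal/mol.
ΔG = 1.61 kcal/mol between the two chairs.
K = exp(ΔG/RT) with R = 1.987×10⁻³ kcal mol⁻¹ K⁻¹ and T = 310 K gives K ≈ 13.7.
Fraction in the lower-energy chair = K/(K+1) = 93.2%.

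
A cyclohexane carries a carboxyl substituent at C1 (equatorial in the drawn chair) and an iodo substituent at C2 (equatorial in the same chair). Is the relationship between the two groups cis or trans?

C1 and C2 have opposite parity, so their axial bonds point in opposite directions.
With opposite-parity carbons, two substituents on the same face are one axial and one equatorial; opposite faces give both axial or both equatorial.
Here the groups are equatorial/equatorial → opposite face → trans.

trans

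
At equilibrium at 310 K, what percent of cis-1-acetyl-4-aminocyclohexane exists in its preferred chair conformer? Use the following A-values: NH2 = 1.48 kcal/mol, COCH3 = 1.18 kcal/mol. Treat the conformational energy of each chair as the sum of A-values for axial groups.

C1 and C4 have opposite parity, so for the cis isomer the two substituents are one axial and one equatorial in each chair.
Chair I (amino axial, acetyl equatorial): E = 1.48 kcal/mol; chair II (amino equatorial, acetyl axial): E = 1.18 kcal/mol.
ΔG = 0.30 kcal/mol between the two chairs.
K = exp(ΔG/RT) with R = 1.987×10⁻³ kcal mol⁻¹ K⁻¹ and T = 310 K gives K ≈ 1.63.
Fraction in the lower-energy chair = K/(K+1) = 61.9%.

61.9%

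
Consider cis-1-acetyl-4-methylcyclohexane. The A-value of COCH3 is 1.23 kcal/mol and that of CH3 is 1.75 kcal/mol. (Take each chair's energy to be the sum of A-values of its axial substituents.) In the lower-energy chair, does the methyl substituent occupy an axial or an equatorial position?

C1 and C4 have opposite parity, so for the cis isomer the two substituents are one axial and one equatorial in each chair.
Chair I (acetyl axial, methyl equatorial): E = 1.23 kcal/mol.
Chair II (acetyl equatorial, methyl axial): E = 1.75 kcal/mol.
Chair I is the more stable (lower-energy) conformer, and in that chair the methyl group is equatorial.

equatorial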